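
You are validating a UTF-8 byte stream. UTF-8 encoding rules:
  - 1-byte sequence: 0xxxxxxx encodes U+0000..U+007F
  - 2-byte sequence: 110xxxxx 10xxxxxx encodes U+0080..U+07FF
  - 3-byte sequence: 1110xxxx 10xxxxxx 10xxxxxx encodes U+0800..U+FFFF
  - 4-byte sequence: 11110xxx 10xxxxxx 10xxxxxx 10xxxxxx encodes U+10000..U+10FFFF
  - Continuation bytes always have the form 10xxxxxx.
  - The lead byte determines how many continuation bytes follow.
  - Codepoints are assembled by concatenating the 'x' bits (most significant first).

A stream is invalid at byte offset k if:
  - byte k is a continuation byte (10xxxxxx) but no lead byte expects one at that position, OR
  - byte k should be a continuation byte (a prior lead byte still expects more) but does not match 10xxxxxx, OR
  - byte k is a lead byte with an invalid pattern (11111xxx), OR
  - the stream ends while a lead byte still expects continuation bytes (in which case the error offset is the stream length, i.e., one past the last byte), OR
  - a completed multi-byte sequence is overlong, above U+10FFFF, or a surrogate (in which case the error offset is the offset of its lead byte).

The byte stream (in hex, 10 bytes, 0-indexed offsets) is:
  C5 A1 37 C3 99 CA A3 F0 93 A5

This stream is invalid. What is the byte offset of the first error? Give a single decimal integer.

Byte[0]=C5: 2-byte lead, need 1 cont bytes. acc=0x5
Byte[1]=A1: continuation. acc=(acc<<6)|0x21=0x161
Completed: cp=U+0161 (starts at byte 0)
Byte[2]=37: 1-byte ASCII. cp=U+0037
Byte[3]=C3: 2-byte lead, need 1 cont bytes. acc=0x3
Byte[4]=99: continuation. acc=(acc<<6)|0x19=0xD9
Completed: cp=U+00D9 (starts at byte 3)
Byte[5]=CA: 2-byte lead, need 1 cont bytes. acc=0xA
Byte[6]=A3: continuation. acc=(acc<<6)|0x23=0x2A3
Completed: cp=U+02A3 (starts at byte 5)
Byte[7]=F0: 4-byte lead, need 3 cont bytes. acc=0x0
Byte[8]=93: continuation. acc=(acc<<6)|0x13=0x13
Byte[9]=A5: continuation. acc=(acc<<6)|0x25=0x4E5
Byte[10]: stream ended, expected continuation. INVALID

Answer: 10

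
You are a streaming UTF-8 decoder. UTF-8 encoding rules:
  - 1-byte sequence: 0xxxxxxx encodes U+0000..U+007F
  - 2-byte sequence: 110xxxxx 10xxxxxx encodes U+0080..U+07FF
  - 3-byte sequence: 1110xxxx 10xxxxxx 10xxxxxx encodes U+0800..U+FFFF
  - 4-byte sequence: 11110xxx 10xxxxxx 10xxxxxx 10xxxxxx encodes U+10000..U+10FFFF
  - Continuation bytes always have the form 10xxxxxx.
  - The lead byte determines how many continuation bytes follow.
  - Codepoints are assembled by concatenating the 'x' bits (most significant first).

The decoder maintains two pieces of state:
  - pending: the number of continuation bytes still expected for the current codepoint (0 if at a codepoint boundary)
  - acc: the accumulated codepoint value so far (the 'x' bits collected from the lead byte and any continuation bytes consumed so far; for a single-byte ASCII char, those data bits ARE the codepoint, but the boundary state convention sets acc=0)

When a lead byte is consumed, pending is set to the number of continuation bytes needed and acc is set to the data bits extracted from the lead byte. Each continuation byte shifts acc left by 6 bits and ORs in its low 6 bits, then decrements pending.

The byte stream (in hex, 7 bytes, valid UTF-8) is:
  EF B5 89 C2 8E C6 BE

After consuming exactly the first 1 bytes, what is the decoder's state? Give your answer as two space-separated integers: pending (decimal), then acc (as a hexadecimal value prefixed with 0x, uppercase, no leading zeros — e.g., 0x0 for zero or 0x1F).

Answer: 2 0xF

Derivation:
Byte[0]=EF: 3-byte lead. pending=2, acc=0xF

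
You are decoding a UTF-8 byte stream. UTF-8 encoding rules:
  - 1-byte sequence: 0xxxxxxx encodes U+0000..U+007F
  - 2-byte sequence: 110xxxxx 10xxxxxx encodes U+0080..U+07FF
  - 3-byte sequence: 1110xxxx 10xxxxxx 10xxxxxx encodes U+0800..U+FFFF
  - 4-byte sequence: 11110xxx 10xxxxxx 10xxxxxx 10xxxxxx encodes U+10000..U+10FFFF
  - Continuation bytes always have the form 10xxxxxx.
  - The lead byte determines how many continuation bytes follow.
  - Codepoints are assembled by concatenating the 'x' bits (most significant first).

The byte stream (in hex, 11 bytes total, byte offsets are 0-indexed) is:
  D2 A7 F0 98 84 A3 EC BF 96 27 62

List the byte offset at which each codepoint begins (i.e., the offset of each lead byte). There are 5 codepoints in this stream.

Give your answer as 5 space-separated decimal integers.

Answer: 0 2 6 9 10

Derivation:
Byte[0]=D2: 2-byte lead, need 1 cont bytes. acc=0x12
Byte[1]=A7: continuation. acc=(acc<<6)|0x27=0x4A7
Completed: cp=U+04A7 (starts at byte 0)
Byte[2]=F0: 4-byte lead, need 3 cont bytes. acc=0x0
Byte[3]=98: continuation. acc=(acc<<6)|0x18=0x18
Byte[4]=84: continuation. acc=(acc<<6)|0x04=0x604
Byte[5]=A3: continuation. acc=(acc<<6)|0x23=0x18123
Completed: cp=U+18123 (starts at byte 2)
Byte[6]=EC: 3-byte lead, need 2 cont bytes. acc=0xC
Byte[7]=BF: continuation. acc=(acc<<6)|0x3F=0x33F
Byte[8]=96: continuation. acc=(acc<<6)|0x16=0xCFD6
Completed: cp=U+CFD6 (starts at byte 6)
Byte[9]=27: 1-byte ASCII. cp=U+0027
Byte[10]=62: 1-byte ASCII. cp=U+0062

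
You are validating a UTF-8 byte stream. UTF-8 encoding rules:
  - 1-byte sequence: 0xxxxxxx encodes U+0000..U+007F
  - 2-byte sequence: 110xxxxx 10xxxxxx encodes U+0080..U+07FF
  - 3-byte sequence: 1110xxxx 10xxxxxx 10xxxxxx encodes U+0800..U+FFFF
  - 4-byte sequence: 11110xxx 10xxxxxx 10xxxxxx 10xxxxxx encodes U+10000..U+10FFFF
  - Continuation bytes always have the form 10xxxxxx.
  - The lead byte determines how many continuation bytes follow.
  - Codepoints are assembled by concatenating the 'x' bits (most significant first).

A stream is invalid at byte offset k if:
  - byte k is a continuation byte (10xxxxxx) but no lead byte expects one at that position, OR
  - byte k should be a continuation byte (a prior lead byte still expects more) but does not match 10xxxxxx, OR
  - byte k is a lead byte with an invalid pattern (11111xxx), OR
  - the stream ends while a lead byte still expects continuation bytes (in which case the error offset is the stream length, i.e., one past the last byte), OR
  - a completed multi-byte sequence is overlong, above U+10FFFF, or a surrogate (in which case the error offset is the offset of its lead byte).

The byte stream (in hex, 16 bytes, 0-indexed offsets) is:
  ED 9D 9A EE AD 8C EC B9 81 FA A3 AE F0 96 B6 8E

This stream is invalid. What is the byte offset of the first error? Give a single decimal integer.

Byte[0]=ED: 3-byte lead, need 2 cont bytes. acc=0xD
Byte[1]=9D: continuation. acc=(acc<<6)|0x1D=0x35D
Byte[2]=9A: continuation. acc=(acc<<6)|0x1A=0xD75A
Completed: cp=U+D75A (starts at byte 0)
Byte[3]=EE: 3-byte lead, need 2 cont bytes. acc=0xE
Byte[4]=AD: continuation. acc=(acc<<6)|0x2D=0x3AD
Byte[5]=8C: continuation. acc=(acc<<6)|0x0C=0xEB4C
Completed: cp=U+EB4C (starts at byte 3)
Byte[6]=EC: 3-byte lead, need 2 cont bytes. acc=0xC
Byte[7]=B9: continuation. acc=(acc<<6)|0x39=0x339
Byte[8]=81: continuation. acc=(acc<<6)|0x01=0xCE41
Completed: cp=U+CE41 (starts at byte 6)
Byte[9]=FA: INVALID lead byte (not 0xxx/110x/1110/11110)

Answer: 9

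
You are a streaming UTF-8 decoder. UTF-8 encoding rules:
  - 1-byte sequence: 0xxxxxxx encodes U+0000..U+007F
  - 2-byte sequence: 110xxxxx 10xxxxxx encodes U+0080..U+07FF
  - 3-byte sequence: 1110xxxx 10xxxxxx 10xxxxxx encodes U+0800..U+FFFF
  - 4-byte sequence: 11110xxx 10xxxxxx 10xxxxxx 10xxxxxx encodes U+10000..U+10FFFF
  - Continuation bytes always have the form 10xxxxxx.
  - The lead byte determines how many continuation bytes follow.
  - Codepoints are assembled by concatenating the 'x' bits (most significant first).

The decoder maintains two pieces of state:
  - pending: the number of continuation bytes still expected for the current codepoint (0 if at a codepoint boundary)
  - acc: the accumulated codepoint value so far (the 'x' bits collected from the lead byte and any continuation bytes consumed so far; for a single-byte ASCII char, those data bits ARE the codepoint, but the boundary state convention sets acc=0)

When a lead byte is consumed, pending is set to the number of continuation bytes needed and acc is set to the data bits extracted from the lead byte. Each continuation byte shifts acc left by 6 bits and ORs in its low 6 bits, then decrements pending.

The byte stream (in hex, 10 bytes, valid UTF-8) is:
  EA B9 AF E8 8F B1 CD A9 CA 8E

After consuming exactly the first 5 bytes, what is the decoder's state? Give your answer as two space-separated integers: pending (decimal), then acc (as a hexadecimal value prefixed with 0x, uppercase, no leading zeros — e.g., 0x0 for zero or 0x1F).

Byte[0]=EA: 3-byte lead. pending=2, acc=0xA
Byte[1]=B9: continuation. acc=(acc<<6)|0x39=0x2B9, pending=1
Byte[2]=AF: continuation. acc=(acc<<6)|0x2F=0xAE6F, pending=0
Byte[3]=E8: 3-byte lead. pending=2, acc=0x8
Byte[4]=8F: continuation. acc=(acc<<6)|0x0F=0x20F, pending=1

Answer: 1 0x20F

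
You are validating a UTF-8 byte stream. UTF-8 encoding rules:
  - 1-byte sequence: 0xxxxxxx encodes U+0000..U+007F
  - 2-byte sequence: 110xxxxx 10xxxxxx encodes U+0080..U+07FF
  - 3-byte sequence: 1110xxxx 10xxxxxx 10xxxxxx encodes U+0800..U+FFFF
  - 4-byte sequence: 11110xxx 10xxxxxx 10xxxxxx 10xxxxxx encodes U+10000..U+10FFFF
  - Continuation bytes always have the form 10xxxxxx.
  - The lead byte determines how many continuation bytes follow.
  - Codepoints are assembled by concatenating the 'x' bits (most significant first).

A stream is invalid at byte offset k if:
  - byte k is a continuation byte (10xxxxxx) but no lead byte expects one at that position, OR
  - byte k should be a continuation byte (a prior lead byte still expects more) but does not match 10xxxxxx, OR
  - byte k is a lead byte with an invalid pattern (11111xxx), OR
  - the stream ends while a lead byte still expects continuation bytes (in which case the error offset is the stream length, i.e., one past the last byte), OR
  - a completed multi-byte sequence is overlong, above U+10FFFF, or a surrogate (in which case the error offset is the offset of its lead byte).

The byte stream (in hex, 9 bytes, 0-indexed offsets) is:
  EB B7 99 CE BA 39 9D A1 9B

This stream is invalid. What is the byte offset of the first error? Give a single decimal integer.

Byte[0]=EB: 3-byte lead, need 2 cont bytes. acc=0xB
Byte[1]=B7: continuation. acc=(acc<<6)|0x37=0x2F7
Byte[2]=99: continuation. acc=(acc<<6)|0x19=0xBDD9
Completed: cp=U+BDD9 (starts at byte 0)
Byte[3]=CE: 2-byte lead, need 1 cont bytes. acc=0xE
Byte[4]=BA: continuation. acc=(acc<<6)|0x3A=0x3BA
Completed: cp=U+03BA (starts at byte 3)
Byte[5]=39: 1-byte ASCII. cp=U+0039
Byte[6]=9D: INVALID lead byte (not 0xxx/110x/1110/11110)

Answer: 6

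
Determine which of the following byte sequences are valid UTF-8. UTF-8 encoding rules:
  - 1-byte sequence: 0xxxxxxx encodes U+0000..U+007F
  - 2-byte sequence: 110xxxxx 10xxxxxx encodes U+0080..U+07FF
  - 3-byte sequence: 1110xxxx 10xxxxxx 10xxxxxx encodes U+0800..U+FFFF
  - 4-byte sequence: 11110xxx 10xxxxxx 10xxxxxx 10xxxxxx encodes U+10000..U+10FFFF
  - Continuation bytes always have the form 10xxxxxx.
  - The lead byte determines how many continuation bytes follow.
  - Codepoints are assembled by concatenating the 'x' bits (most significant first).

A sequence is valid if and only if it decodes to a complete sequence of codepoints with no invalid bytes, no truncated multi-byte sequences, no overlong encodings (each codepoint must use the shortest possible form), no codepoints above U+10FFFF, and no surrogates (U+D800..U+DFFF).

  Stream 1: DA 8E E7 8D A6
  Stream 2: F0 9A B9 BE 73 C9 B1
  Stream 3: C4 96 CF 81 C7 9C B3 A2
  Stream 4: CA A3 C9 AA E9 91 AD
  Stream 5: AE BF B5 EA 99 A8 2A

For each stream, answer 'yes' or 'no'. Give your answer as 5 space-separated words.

Stream 1: decodes cleanly. VALID
Stream 2: decodes cleanly. VALID
Stream 3: error at byte offset 6. INVALID
Stream 4: decodes cleanly. VALID
Stream 5: error at byte offset 0. INVALID

Answer: yes yes no yes no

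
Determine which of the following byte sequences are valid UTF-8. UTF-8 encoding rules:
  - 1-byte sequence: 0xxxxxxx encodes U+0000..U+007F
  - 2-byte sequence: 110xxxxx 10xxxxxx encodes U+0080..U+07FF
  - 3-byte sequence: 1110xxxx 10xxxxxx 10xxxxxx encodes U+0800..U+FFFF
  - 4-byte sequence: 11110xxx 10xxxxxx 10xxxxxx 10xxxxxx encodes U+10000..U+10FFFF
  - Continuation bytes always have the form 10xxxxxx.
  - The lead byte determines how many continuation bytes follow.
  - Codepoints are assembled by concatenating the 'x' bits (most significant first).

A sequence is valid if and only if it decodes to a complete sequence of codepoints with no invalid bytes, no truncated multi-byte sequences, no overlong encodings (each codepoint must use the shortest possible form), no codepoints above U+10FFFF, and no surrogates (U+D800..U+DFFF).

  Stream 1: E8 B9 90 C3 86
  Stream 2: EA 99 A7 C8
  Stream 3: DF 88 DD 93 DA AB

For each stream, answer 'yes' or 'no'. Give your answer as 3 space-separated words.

Answer: yes no yes

Derivation:
Stream 1: decodes cleanly. VALID
Stream 2: error at byte offset 4. INVALID
Stream 3: decodes cleanly. VALID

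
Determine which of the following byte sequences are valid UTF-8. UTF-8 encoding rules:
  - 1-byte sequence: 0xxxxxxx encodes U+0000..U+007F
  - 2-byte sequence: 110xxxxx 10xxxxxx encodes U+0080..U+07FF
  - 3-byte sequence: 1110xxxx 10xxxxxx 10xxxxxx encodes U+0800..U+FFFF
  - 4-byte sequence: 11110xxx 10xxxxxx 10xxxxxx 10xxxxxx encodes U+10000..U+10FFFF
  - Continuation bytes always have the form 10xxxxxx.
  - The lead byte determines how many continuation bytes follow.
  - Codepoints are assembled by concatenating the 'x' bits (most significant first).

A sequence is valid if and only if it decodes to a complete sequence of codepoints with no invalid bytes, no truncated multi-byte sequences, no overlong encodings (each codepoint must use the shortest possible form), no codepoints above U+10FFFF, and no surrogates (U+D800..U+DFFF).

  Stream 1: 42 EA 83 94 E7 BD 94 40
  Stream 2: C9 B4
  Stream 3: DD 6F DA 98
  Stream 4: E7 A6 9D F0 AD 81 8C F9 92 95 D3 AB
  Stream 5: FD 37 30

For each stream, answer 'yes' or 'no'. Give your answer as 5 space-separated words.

Answer: yes yes no no no

Derivation:
Stream 1: decodes cleanly. VALID
Stream 2: decodes cleanly. VALID
Stream 3: error at byte offset 1. INVALID
Stream 4: error at byte offset 7. INVALID
Stream 5: error at byte offset 0. INVALID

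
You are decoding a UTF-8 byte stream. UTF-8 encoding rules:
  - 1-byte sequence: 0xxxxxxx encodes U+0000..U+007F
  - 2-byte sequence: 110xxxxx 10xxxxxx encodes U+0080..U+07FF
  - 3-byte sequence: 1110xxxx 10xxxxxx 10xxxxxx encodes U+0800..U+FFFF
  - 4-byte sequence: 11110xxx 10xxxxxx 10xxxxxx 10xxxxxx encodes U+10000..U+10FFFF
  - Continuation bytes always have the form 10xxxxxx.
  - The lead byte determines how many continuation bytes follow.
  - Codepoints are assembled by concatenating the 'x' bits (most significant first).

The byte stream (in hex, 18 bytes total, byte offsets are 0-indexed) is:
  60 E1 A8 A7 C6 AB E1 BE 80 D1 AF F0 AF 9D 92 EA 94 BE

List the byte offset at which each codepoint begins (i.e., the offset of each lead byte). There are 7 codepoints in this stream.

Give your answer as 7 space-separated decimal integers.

Byte[0]=60: 1-byte ASCII. cp=U+0060
Byte[1]=E1: 3-byte lead, need 2 cont bytes. acc=0x1
Byte[2]=A8: continuation. acc=(acc<<6)|0x28=0x68
Byte[3]=A7: continuation. acc=(acc<<6)|0x27=0x1A27
Completed: cp=U+1A27 (starts at byte 1)
Byte[4]=C6: 2-byte lead, need 1 cont bytes. acc=0x6
Byte[5]=AB: continuation. acc=(acc<<6)|0x2B=0x1AB
Completed: cp=U+01AB (starts at byte 4)
Byte[6]=E1: 3-byte lead, need 2 cont bytes. acc=0x1
Byte[7]=BE: continuation. acc=(acc<<6)|0x3E=0x7E
Byte[8]=80: continuation. acc=(acc<<6)|0x00=0x1F80
Completed: cp=U+1F80 (starts at byte 6)
Byte[9]=D1: 2-byte lead, need 1 cont bytes. acc=0x11
Byte[10]=AF: continuation. acc=(acc<<6)|0x2F=0x46F
Completed: cp=U+046F (starts at byte 9)
Byte[11]=F0: 4-byte lead, need 3 cont bytes. acc=0x0
Byte[12]=AF: continuation. acc=(acc<<6)|0x2F=0x2F
Byte[13]=9D: continuation. acc=(acc<<6)|0x1D=0xBDD
Byte[14]=92: continuation. acc=(acc<<6)|0x12=0x2F752
Completed: cp=U+2F752 (starts at byte 11)
Byte[15]=EA: 3-byte lead, need 2 cont bytes. acc=0xA
Byte[16]=94: continuation. acc=(acc<<6)|0x14=0x294
Byte[17]=BE: continuation. acc=(acc<<6)|0x3E=0xA53E
Completed: cp=U+A53E (starts at byte 15)

Answer: 0 1 4 6 9 11 15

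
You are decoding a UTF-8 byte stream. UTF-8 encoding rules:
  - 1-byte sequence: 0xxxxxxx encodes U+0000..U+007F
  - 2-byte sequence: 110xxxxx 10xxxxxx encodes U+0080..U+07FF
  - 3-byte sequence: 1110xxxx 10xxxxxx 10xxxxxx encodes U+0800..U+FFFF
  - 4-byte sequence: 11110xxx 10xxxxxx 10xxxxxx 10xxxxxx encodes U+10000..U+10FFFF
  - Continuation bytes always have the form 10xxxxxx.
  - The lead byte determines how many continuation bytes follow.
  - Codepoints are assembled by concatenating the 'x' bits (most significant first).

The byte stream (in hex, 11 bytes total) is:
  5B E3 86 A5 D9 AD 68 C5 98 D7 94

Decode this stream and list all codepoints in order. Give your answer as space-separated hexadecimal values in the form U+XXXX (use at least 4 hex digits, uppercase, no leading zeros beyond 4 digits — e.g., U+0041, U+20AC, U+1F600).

Byte[0]=5B: 1-byte ASCII. cp=U+005B
Byte[1]=E3: 3-byte lead, need 2 cont bytes. acc=0x3
Byte[2]=86: continuation. acc=(acc<<6)|0x06=0xC6
Byte[3]=A5: continuation. acc=(acc<<6)|0x25=0x31A5
Completed: cp=U+31A5 (starts at byte 1)
Byte[4]=D9: 2-byte lead, need 1 cont bytes. acc=0x19
Byte[5]=AD: continuation. acc=(acc<<6)|0x2D=0x66D
Completed: cp=U+066D (starts at byte 4)
Byte[6]=68: 1-byte ASCII. cp=U+0068
Byte[7]=C5: 2-byte lead, need 1 cont bytes. acc=0x5
Byte[8]=98: continuation. acc=(acc<<6)|0x18=0x158
Completed: cp=U+0158 (starts at byte 7)
Byte[9]=D7: 2-byte lead, need 1 cont bytes. acc=0x17
Byte[10]=94: continuation. acc=(acc<<6)|0x14=0x5D4
Completed: cp=U+05D4 (starts at byte 9)

Answer: U+005B U+31A5 U+066D U+0068 U+0158 U+05D4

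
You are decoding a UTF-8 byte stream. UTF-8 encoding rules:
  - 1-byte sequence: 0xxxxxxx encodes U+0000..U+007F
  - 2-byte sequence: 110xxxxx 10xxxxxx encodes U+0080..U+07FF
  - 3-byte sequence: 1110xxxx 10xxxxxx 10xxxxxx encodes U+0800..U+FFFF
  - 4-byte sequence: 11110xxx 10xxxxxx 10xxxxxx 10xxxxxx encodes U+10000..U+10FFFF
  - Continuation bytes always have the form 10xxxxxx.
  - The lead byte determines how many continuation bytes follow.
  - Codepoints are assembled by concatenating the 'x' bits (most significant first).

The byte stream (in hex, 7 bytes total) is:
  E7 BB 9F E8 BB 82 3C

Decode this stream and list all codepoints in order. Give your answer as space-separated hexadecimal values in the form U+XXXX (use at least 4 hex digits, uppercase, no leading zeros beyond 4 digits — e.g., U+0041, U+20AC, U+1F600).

Byte[0]=E7: 3-byte lead, need 2 cont bytes. acc=0x7
Byte[1]=BB: continuation. acc=(acc<<6)|0x3B=0x1FB
Byte[2]=9F: continuation. acc=(acc<<6)|0x1F=0x7EDF
Completed: cp=U+7EDF (starts at byte 0)
Byte[3]=E8: 3-byte lead, need 2 cont bytes. acc=0x8
Byte[4]=BB: continuation. acc=(acc<<6)|0x3B=0x23B
Byte[5]=82: continuation. acc=(acc<<6)|0x02=0x8EC2
Completed: cp=U+8EC2 (starts at byte 3)
Byte[6]=3C: 1-byte ASCII. cp=U+003C

Answer: U+7EDF U+8EC2 U+003C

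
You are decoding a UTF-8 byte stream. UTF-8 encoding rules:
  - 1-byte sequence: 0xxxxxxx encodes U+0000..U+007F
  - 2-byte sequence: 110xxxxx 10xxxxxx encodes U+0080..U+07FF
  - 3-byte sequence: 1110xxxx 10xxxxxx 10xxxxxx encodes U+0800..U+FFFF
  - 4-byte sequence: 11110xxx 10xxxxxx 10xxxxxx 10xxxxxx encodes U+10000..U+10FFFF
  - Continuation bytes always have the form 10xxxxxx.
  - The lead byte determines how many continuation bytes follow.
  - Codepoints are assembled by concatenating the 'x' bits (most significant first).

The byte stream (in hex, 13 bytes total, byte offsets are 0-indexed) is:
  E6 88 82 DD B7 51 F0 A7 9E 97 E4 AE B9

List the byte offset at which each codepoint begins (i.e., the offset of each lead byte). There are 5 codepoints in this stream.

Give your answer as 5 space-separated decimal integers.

Answer: 0 3 5 6 10

Derivation:
Byte[0]=E6: 3-byte lead, need 2 cont bytes. acc=0x6
Byte[1]=88: continuation. acc=(acc<<6)|0x08=0x188
Byte[2]=82: continuation. acc=(acc<<6)|0x02=0x6202
Completed: cp=U+6202 (starts at byte 0)
Byte[3]=DD: 2-byte lead, need 1 cont bytes. acc=0x1D
Byte[4]=B7: continuation. acc=(acc<<6)|0x37=0x777
Completed: cp=U+0777 (starts at byte 3)
Byte[5]=51: 1-byte ASCII. cp=U+0051
Byte[6]=F0: 4-byte lead, need 3 cont bytes. acc=0x0
Byte[7]=A7: continuation. acc=(acc<<6)|0x27=0x27
Byte[8]=9E: continuation. acc=(acc<<6)|0x1E=0x9DE
Byte[9]=97: continuation. acc=(acc<<6)|0x17=0x27797
Completed: cp=U+27797 (starts at byte 6)
Byte[10]=E4: 3-byte lead, need 2 cont bytes. acc=0x4
Byte[11]=AE: continuation. acc=(acc<<6)|0x2E=0x12E
Byte[12]=B9: continuation. acc=(acc<<6)|0x39=0x4BB9
Completed: cp=U+4BB9 (starts at byte 10)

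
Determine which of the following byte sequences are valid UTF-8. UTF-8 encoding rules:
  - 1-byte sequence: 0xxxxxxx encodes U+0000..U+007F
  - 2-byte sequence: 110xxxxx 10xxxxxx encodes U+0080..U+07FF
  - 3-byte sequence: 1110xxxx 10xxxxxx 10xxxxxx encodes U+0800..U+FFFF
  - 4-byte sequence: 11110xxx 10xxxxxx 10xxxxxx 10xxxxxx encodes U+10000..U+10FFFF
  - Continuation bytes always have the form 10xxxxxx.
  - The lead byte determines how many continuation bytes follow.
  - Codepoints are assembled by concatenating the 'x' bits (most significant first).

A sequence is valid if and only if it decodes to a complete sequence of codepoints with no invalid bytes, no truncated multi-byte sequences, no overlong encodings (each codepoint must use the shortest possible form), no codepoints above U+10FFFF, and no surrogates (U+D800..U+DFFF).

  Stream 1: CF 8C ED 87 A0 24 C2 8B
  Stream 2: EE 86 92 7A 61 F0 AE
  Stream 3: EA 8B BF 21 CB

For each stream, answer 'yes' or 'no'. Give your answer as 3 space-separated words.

Stream 1: decodes cleanly. VALID
Stream 2: error at byte offset 7. INVALID
Stream 3: error at byte offset 5. INVALID

Answer: yes no no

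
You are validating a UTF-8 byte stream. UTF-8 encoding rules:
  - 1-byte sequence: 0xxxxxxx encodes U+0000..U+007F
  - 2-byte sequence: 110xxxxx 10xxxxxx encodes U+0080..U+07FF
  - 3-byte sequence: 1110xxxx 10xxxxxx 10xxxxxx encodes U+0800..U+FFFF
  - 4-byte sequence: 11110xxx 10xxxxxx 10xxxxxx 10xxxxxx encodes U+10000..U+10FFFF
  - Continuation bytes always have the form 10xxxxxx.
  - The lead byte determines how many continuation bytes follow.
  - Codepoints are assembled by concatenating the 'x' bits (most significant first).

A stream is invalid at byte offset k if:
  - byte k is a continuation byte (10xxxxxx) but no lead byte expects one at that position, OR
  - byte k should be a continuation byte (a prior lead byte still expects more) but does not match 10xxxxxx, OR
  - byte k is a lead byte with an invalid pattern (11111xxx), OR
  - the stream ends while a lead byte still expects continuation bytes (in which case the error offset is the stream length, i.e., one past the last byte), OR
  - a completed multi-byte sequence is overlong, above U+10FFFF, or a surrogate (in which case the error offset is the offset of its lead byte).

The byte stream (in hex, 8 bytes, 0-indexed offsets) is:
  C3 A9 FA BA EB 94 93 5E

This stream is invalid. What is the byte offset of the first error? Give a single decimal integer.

Byte[0]=C3: 2-byte lead, need 1 cont bytes. acc=0x3
Byte[1]=A9: continuation. acc=(acc<<6)|0x29=0xE9
Completed: cp=U+00E9 (starts at byte 0)
Byte[2]=FA: INVALID lead byte (not 0xxx/110x/1110/11110)

Answer: 2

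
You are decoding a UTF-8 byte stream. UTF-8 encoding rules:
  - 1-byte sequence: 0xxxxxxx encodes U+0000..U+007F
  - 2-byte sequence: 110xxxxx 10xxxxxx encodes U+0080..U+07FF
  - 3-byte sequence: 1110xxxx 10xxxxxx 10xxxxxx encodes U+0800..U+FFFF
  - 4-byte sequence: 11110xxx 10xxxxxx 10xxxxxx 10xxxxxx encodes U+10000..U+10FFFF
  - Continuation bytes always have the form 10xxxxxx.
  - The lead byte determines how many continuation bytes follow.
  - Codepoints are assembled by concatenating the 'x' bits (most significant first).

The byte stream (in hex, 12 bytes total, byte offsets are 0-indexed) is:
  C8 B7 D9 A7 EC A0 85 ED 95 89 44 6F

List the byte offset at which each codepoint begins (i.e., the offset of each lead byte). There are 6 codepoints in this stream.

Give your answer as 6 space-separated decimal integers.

Byte[0]=C8: 2-byte lead, need 1 cont bytes. acc=0x8
Byte[1]=B7: continuation. acc=(acc<<6)|0x37=0x237
Completed: cp=U+0237 (starts at byte 0)
Byte[2]=D9: 2-byte lead, need 1 cont bytes. acc=0x19
Byte[3]=A7: continuation. acc=(acc<<6)|0x27=0x667
Completed: cp=U+0667 (starts at byte 2)
Byte[4]=EC: 3-byte lead, need 2 cont bytes. acc=0xC
Byte[5]=A0: continuation. acc=(acc<<6)|0x20=0x320
Byte[6]=85: continuation. acc=(acc<<6)|0x05=0xC805
Completed: cp=U+C805 (starts at byte 4)
Byte[7]=ED: 3-byte lead, need 2 cont bytes. acc=0xD
Byte[8]=95: continuation. acc=(acc<<6)|0x15=0x355
Byte[9]=89: continuation. acc=(acc<<6)|0x09=0xD549
Completed: cp=U+D549 (starts at byte 7)
Byte[10]=44: 1-byte ASCII. cp=U+0044
Byte[11]=6F: 1-byte ASCII. cp=U+006F

Answer: 0 2 4 7 10 11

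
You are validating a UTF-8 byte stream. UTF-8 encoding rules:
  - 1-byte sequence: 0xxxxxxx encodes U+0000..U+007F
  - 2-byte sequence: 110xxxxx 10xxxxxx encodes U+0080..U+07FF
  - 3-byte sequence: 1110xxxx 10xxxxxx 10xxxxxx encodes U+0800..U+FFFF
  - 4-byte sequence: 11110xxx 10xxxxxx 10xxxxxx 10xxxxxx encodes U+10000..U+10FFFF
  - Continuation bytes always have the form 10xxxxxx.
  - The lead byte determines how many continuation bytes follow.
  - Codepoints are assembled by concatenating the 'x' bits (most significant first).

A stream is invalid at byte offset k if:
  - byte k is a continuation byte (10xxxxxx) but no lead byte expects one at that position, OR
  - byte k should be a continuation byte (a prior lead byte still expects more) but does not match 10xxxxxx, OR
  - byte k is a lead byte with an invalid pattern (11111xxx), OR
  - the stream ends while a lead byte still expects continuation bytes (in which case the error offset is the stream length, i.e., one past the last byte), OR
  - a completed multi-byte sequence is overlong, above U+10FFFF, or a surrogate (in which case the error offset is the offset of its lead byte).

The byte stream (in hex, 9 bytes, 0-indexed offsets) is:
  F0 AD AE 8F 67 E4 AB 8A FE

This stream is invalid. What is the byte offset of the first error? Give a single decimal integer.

Answer: 8

Derivation:
Byte[0]=F0: 4-byte lead, need 3 cont bytes. acc=0x0
Byte[1]=AD: continuation. acc=(acc<<6)|0x2D=0x2D
Byte[2]=AE: continuation. acc=(acc<<6)|0x2E=0xB6E
Byte[3]=8F: continuation. acc=(acc<<6)|0x0F=0x2DB8F
Completed: cp=U+2DB8F (starts at byte 0)
Byte[4]=67: 1-byte ASCII. cp=U+0067
Byte[5]=E4: 3-byte lead, need 2 cont bytes. acc=0x4
Byte[6]=AB: continuation. acc=(acc<<6)|0x2B=0x12B
Byte[7]=8A: continuation. acc=(acc<<6)|0x0A=0x4ACA
Completed: cp=U+4ACA (starts at byte 5)
Byte[8]=FE: INVALID lead byte (not 0xxx/110x/1110/11110)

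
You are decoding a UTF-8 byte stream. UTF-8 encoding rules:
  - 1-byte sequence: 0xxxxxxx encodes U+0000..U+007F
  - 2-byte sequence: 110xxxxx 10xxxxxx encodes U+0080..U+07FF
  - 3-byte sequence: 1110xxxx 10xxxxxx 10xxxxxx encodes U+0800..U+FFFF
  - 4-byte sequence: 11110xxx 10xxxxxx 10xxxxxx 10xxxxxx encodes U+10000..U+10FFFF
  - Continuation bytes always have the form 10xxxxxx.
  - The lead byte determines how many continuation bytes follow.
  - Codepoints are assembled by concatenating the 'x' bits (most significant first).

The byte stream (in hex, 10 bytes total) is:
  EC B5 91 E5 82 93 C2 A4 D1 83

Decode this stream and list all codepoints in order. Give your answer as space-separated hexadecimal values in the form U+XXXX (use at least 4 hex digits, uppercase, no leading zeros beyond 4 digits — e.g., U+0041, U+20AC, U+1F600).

Answer: U+CD51 U+5093 U+00A4 U+0443

Derivation:
Byte[0]=EC: 3-byte lead, need 2 cont bytes. acc=0xC
Byte[1]=B5: continuation. acc=(acc<<6)|0x35=0x335
Byte[2]=91: continuation. acc=(acc<<6)|0x11=0xCD51
Completed: cp=U+CD51 (starts at byte 0)
Byte[3]=E5: 3-byte lead, need 2 cont bytes. acc=0x5
Byte[4]=82: continuation. acc=(acc<<6)|0x02=0x142
Byte[5]=93: continuation. acc=(acc<<6)|0x13=0x5093
Completed: cp=U+5093 (starts at byte 3)
Byte[6]=C2: 2-byte lead, need 1 cont bytes. acc=0x2
Byte[7]=A4: continuation. acc=(acc<<6)|0x24=0xA4
Completed: cp=U+00A4 (starts at byte 6)
Byte[8]=D1: 2-byte lead, need 1 cont bytes. acc=0x11
Byte[9]=83: continuation. acc=(acc<<6)|0x03=0x443
Completed: cp=U+0443 (starts at byte 8)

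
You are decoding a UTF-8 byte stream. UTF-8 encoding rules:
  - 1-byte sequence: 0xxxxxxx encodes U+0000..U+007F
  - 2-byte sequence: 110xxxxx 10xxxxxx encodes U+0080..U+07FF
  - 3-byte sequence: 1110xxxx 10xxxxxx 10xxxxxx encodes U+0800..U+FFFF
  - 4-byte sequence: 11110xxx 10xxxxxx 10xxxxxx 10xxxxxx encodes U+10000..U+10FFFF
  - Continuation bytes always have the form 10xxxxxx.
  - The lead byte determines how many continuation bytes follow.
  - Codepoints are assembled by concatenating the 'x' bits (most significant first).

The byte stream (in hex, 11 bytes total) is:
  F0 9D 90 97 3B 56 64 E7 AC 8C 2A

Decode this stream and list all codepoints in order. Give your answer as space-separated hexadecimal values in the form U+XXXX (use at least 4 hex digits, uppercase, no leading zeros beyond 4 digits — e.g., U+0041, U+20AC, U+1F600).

Byte[0]=F0: 4-byte lead, need 3 cont bytes. acc=0x0
Byte[1]=9D: continuation. acc=(acc<<6)|0x1D=0x1D
Byte[2]=90: continuation. acc=(acc<<6)|0x10=0x750
Byte[3]=97: continuation. acc=(acc<<6)|0x17=0x1D417
Completed: cp=U+1D417 (starts at byte 0)
Byte[4]=3B: 1-byte ASCII. cp=U+003B
Byte[5]=56: 1-byte ASCII. cp=U+0056
Byte[6]=64: 1-byte ASCII. cp=U+0064
Byte[7]=E7: 3-byte lead, need 2 cont bytes. acc=0x7
Byte[8]=AC: continuation. acc=(acc<<6)|0x2C=0x1EC
Byte[9]=8C: continuation. acc=(acc<<6)|0x0C=0x7B0C
Completed: cp=U+7B0C (starts at byte 7)
Byte[10]=2A: 1-byte ASCII. cp=U+002A

Answer: U+1D417 U+003B U+0056 U+0064 U+7B0C U+002A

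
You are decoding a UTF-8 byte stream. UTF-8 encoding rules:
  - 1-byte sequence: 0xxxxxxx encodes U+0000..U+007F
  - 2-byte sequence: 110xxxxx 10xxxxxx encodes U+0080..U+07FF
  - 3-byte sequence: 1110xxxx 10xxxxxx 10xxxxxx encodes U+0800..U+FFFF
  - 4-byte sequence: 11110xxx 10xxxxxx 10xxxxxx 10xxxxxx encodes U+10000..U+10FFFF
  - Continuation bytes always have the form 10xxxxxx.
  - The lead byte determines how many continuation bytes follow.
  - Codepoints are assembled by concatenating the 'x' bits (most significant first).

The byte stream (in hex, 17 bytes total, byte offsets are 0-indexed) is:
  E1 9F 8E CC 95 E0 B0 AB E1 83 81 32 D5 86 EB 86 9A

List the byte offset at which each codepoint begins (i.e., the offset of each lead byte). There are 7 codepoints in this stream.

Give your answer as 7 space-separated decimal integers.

Byte[0]=E1: 3-byte lead, need 2 cont bytes. acc=0x1
Byte[1]=9F: continuation. acc=(acc<<6)|0x1F=0x5F
Byte[2]=8E: continuation. acc=(acc<<6)|0x0E=0x17CE
Completed: cp=U+17CE (starts at byte 0)
Byte[3]=CC: 2-byte lead, need 1 cont bytes. acc=0xC
Byte[4]=95: continuation. acc=(acc<<6)|0x15=0x315
Completed: cp=U+0315 (starts at byte 3)
Byte[5]=E0: 3-byte lead, need 2 cont bytes. acc=0x0
Byte[6]=B0: continuation. acc=(acc<<6)|0x30=0x30
Byte[7]=AB: continuation. acc=(acc<<6)|0x2B=0xC2B
Completed: cp=U+0C2B (starts at byte 5)
Byte[8]=E1: 3-byte lead, need 2 cont bytes. acc=0x1
Byte[9]=83: continuation. acc=(acc<<6)|0x03=0x43
Byte[10]=81: continuation. acc=(acc<<6)|0x01=0x10C1
Completed: cp=U+10C1 (starts at byte 8)
Byte[11]=32: 1-byte ASCII. cp=U+0032
Byte[12]=D5: 2-byte lead, need 1 cont bytes. acc=0x15
Byte[13]=86: continuation. acc=(acc<<6)|0x06=0x546
Completed: cp=U+0546 (starts at byte 12)
Byte[14]=EB: 3-byte lead, need 2 cont bytes. acc=0xB
Byte[15]=86: continuation. acc=(acc<<6)|0x06=0x2C6
Byte[16]=9A: continuation. acc=(acc<<6)|0x1A=0xB19A
Completed: cp=U+B19A (starts at byte 14)

Answer: 0 3 5 8 11 12 14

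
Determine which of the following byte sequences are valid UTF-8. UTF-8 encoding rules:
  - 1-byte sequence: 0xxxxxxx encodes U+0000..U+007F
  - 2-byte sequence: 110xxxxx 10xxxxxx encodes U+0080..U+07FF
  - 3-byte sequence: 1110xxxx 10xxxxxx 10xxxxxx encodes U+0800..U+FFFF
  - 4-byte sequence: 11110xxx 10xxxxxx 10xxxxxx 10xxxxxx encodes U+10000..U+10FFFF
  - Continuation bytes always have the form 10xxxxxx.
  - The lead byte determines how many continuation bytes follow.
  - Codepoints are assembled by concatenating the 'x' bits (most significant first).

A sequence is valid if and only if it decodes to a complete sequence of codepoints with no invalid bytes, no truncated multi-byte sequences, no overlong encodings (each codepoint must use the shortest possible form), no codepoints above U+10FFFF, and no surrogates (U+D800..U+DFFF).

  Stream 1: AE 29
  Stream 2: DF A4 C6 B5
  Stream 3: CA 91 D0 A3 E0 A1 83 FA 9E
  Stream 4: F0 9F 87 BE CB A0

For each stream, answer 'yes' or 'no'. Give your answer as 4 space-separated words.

Answer: no yes no yes

Derivation:
Stream 1: error at byte offset 0. INVALID
Stream 2: decodes cleanly. VALID
Stream 3: error at byte offset 7. INVALID
Stream 4: decodes cleanly. VALID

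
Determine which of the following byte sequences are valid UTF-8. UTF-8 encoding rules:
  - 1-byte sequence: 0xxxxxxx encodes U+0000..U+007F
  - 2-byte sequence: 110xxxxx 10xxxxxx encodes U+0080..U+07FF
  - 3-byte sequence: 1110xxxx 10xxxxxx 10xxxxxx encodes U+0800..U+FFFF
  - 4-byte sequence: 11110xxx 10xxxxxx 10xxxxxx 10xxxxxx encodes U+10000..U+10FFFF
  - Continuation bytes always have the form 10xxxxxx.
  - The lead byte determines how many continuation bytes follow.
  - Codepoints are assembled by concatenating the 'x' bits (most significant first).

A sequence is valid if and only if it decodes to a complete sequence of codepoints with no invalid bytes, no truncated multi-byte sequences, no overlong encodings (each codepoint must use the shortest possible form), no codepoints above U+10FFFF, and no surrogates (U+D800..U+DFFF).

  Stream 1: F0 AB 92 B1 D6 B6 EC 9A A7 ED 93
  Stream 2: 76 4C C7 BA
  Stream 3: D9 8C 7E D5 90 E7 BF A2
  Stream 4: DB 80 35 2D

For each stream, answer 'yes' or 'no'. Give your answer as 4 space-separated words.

Stream 1: error at byte offset 11. INVALID
Stream 2: decodes cleanly. VALID
Stream 3: decodes cleanly. VALID
Stream 4: decodes cleanly. VALID

Answer: no yes yes yes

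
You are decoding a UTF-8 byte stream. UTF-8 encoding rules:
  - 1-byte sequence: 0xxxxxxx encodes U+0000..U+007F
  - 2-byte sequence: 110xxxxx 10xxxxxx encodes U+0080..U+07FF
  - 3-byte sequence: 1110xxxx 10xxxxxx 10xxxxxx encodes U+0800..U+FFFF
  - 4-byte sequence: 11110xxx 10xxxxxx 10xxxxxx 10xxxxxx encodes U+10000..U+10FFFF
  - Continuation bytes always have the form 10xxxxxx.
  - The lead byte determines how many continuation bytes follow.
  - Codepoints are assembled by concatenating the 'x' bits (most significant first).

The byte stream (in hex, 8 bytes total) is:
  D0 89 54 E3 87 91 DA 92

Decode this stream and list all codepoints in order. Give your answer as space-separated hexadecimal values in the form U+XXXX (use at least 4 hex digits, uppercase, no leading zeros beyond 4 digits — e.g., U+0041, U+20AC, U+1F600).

Answer: U+0409 U+0054 U+31D1 U+0692

Derivation:
Byte[0]=D0: 2-byte lead, need 1 cont bytes. acc=0x10
Byte[1]=89: continuation. acc=(acc<<6)|0x09=0x409
Completed: cp=U+0409 (starts at byte 0)
Byte[2]=54: 1-byte ASCII. cp=U+0054
Byte[3]=E3: 3-byte lead, need 2 cont bytes. acc=0x3
Byte[4]=87: continuation. acc=(acc<<6)|0x07=0xC7
Byte[5]=91: continuation. acc=(acc<<6)|0x11=0x31D1
Completed: cp=U+31D1 (starts at byte 3)
Byte[6]=DA: 2-byte lead, need 1 cont bytes. acc=0x1A
Byte[7]=92: continuation. acc=(acc<<6)|0x12=0x692
Completed: cp=U+0692 (starts at byte 6)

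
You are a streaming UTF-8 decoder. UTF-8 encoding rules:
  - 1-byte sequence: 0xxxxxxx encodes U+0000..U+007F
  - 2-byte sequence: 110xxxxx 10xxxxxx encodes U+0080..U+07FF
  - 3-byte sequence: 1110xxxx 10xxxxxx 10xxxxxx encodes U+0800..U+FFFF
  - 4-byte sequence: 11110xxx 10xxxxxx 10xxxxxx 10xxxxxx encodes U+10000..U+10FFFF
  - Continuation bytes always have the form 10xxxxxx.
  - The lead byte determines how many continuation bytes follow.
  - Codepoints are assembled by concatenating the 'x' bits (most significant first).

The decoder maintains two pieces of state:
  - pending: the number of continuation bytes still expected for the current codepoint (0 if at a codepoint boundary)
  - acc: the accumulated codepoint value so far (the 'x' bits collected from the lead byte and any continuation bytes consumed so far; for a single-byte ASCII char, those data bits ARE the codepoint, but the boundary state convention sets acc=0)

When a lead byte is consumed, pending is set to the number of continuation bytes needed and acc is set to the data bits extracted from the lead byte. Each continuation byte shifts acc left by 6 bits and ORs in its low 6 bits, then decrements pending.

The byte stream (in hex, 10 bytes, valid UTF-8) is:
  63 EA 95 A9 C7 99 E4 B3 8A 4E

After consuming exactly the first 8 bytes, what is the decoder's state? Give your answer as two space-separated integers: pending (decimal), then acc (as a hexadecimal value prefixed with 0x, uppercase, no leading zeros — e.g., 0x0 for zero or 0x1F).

Answer: 1 0x133

Derivation:
Byte[0]=63: 1-byte. pending=0, acc=0x0
Byte[1]=EA: 3-byte lead. pending=2, acc=0xA
Byte[2]=95: continuation. acc=(acc<<6)|0x15=0x295, pending=1
Byte[3]=A9: continuation. acc=(acc<<6)|0x29=0xA569, pending=0
Byte[4]=C7: 2-byte lead. pending=1, acc=0x7
Byte[5]=99: continuation. acc=(acc<<6)|0x19=0x1D9, pending=0
Byte[6]=E4: 3-byte lead. pending=2, acc=0x4
Byte[7]=B3: continuation. acc=(acc<<6)|0x33=0x133, pending=1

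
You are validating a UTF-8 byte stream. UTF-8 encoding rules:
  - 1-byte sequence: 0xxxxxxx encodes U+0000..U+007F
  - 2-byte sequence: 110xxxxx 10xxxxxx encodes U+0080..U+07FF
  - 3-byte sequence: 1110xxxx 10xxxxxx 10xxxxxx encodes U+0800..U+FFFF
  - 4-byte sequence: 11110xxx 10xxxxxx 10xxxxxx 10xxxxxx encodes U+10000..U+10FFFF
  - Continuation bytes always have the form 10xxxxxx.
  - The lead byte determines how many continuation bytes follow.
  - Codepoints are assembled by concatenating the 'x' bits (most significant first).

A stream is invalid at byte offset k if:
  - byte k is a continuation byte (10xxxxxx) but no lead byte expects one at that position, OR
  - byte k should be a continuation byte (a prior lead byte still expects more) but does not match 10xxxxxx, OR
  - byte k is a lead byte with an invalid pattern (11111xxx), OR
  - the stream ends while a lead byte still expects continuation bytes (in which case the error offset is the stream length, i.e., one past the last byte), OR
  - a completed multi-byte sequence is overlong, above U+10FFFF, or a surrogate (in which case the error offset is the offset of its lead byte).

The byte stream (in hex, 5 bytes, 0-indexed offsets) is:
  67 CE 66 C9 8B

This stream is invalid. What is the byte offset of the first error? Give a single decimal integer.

Byte[0]=67: 1-byte ASCII. cp=U+0067
Byte[1]=CE: 2-byte lead, need 1 cont bytes. acc=0xE
Byte[2]=66: expected 10xxxxxx continuation. INVALID

Answer: 2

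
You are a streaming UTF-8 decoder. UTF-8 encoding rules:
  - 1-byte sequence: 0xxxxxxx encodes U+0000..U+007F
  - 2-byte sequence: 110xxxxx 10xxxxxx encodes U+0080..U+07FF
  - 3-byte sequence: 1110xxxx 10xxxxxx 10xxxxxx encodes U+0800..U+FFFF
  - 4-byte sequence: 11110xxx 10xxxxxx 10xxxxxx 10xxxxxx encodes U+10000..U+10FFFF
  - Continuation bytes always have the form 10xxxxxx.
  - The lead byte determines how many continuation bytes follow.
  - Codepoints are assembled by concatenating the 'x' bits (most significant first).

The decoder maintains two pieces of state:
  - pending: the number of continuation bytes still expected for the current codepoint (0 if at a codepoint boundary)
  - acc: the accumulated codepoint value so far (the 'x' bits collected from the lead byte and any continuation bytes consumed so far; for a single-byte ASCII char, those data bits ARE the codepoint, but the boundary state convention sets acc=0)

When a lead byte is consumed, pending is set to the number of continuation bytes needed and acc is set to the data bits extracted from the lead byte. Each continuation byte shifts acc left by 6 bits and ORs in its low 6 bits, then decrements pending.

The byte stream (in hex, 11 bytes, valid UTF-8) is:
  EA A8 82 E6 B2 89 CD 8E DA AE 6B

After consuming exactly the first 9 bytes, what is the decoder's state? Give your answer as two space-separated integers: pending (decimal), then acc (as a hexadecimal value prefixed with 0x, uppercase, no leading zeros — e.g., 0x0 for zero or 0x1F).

Byte[0]=EA: 3-byte lead. pending=2, acc=0xA
Byte[1]=A8: continuation. acc=(acc<<6)|0x28=0x2A8, pending=1
Byte[2]=82: continuation. acc=(acc<<6)|0x02=0xAA02, pending=0
Byte[3]=E6: 3-byte lead. pending=2, acc=0x6
Byte[4]=B2: continuation. acc=(acc<<6)|0x32=0x1B2, pending=1
Byte[5]=89: continuation. acc=(acc<<6)|0x09=0x6C89, pending=0
Byte[6]=CD: 2-byte lead. pending=1, acc=0xD
Byte[7]=8E: continuation. acc=(acc<<6)|0x0E=0x34E, pending=0
Byte[8]=DA: 2-byte lead. pending=1, acc=0x1A

Answer: 1 0x1A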